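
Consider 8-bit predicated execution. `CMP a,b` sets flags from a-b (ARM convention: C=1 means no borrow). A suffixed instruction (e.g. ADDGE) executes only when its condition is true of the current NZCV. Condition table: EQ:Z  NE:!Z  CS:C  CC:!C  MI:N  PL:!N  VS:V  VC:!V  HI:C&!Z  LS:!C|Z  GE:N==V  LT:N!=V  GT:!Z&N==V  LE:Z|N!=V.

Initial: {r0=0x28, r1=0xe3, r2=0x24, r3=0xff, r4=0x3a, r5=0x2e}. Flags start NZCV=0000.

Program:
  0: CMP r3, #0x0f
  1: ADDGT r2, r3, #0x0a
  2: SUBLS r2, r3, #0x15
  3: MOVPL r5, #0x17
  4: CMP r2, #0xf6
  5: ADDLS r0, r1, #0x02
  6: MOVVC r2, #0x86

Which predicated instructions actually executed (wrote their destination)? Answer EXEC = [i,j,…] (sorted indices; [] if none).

0: ✓ CMP  NZCV=1010
1: · ADDGT
2: · SUBLS
3: · MOVPL
4: ✓ CMP  NZCV=0000
5: ✓ ADDLS  r0←0xe5
6: ✓ MOVVC  r2←0x86

EXEC = [5,6]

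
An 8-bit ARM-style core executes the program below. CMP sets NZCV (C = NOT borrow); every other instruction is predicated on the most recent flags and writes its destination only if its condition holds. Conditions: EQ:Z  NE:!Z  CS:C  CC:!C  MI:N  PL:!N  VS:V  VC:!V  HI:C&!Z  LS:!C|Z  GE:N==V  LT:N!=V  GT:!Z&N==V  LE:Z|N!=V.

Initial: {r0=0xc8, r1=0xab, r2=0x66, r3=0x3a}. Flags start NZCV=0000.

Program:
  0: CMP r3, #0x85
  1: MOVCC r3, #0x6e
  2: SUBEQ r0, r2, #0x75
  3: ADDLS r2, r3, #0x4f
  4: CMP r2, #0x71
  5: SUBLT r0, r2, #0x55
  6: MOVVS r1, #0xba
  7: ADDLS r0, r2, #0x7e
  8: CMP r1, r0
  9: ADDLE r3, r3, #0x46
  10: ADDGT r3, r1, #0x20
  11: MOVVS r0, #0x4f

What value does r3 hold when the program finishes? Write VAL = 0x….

0: ✓ CMP  NZCV=1001
1: ✓ MOVCC  r3←0x6e
2: · SUBEQ
3: ✓ ADDLS  r2←0xbd
4: ✓ CMP  NZCV=0011
5: ✓ SUBLT  r0←0x68
6: ✓ MOVVS  r1←0xba
7: · ADDLS
8: ✓ CMP  NZCV=0011
9: ✓ ADDLE  r3←0xb4
10: · ADDGT
11: ✓ MOVVS  r0←0x4f

VAL = 0xb4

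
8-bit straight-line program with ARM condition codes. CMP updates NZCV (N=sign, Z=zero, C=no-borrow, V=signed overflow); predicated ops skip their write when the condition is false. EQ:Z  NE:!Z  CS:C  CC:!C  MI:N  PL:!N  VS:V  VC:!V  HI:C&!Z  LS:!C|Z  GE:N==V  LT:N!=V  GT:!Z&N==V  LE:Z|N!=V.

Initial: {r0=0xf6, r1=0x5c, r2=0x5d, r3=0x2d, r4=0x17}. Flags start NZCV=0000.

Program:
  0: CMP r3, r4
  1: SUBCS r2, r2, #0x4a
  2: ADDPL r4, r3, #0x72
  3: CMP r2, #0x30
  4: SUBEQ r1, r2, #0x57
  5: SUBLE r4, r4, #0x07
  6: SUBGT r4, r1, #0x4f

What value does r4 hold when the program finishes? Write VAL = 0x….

[0] flags=0010 → (cmp)
[1] flags=0010 CS?T → r2=0x13
[2] flags=0010 PL?T → r4=0x9f
[3] flags=1000 → (cmp)
[4] flags=1000 EQ?F → skip
[5] flags=1000 LE?T → r4=0x98
[6] flags=1000 GT?F → skip

VAL = 0x98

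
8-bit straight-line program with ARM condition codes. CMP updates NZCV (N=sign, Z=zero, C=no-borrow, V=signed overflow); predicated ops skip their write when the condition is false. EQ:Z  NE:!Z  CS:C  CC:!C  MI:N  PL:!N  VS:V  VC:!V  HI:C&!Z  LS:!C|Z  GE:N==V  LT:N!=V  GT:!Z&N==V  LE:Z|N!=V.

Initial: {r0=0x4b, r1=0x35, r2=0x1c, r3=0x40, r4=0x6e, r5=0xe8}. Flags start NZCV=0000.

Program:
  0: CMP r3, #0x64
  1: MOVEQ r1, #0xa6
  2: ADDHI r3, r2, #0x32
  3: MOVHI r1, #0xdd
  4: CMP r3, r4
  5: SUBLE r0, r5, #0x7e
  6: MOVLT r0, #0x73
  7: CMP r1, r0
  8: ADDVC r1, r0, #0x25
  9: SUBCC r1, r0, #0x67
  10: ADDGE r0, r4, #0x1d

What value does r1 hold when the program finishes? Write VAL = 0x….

VAL = 0x0c

0: ✓ CMP  NZCV=1000
1: · MOVEQ
2: · ADDHI
3: · MOVHI
4: ✓ CMP  NZCV=1000
5: ✓ SUBLE  r0←0x6a
6: ✓ MOVLT  r0←0x73
7: ✓ CMP  NZCV=1000
8: ✓ ADDVC  r1←0x98
9: ✓ SUBCC  r1←0x0c
10: · ADDGE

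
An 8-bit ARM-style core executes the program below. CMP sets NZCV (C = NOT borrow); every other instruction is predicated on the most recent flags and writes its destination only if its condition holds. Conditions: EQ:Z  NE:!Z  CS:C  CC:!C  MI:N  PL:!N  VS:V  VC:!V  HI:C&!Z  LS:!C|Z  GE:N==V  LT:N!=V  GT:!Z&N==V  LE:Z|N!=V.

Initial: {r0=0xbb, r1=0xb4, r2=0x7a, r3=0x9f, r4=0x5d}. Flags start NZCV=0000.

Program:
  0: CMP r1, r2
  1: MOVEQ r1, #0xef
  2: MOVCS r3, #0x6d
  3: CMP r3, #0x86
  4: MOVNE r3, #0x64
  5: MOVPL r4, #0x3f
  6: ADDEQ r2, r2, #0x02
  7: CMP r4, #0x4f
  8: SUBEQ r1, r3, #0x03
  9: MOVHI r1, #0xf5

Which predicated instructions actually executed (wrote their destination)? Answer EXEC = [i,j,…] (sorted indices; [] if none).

0: ✓ CMP  NZCV=0011
1: · MOVEQ
2: ✓ MOVCS  r3←0x6d
3: ✓ CMP  NZCV=1001
4: ✓ MOVNE  r3←0x64
5: · MOVPL
6: · ADDEQ
7: ✓ CMP  NZCV=0010
8: · SUBEQ
9: ✓ MOVHI  r1←0xf5

EXEC = [2,4,9]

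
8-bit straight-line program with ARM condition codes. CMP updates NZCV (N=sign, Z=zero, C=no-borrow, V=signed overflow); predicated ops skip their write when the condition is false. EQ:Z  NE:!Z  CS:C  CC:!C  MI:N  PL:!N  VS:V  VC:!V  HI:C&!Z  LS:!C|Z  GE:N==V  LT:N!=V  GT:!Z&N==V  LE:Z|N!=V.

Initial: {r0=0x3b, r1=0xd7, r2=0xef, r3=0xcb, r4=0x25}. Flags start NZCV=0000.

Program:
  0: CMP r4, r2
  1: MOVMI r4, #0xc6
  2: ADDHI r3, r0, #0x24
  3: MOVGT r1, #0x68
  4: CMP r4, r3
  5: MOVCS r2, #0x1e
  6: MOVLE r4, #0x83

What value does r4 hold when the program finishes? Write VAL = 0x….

[0] flags=0000 → (cmp)
[1] flags=0000 MI?F → skip
[2] flags=0000 HI?F → skip
[3] flags=0000 GT?T → r1=0x68
[4] flags=0000 → (cmp)
[5] flags=0000 CS?F → skip
[6] flags=0000 LE?F → skip

VAL = 0x25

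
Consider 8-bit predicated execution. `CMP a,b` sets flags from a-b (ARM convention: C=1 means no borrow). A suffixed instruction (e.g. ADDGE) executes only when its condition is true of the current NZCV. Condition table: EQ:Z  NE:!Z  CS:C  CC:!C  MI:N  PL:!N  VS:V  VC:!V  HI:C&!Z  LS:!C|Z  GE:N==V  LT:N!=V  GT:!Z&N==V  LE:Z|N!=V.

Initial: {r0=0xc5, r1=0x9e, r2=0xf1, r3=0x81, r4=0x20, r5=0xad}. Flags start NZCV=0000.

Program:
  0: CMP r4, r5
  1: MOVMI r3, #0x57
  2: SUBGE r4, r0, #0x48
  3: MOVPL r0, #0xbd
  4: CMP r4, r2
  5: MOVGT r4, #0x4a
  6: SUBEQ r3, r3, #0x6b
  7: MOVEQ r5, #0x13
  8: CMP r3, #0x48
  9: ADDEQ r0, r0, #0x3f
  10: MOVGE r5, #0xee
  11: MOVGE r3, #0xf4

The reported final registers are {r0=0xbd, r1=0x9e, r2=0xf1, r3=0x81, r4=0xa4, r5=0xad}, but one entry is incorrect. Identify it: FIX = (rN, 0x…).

FIX = (r4, 0x4a)

[0] flags=0000 → (cmp)
[1] flags=0000 MI?F → skip
[2] flags=0000 GE?T → r4=0x7d
[3] flags=0000 PL?T → r0=0xbd
[4] flags=1001 → (cmp)
[5] flags=1001 GT?T → r4=0x4a
[6] flags=1001 EQ?F → skip
[7] flags=1001 EQ?F → skip
[8] flags=0011 → (cmp)
[9] flags=0011 EQ?F → skip
[10] flags=0011 GE?F → skip
[11] flags=0011 GE?F → skip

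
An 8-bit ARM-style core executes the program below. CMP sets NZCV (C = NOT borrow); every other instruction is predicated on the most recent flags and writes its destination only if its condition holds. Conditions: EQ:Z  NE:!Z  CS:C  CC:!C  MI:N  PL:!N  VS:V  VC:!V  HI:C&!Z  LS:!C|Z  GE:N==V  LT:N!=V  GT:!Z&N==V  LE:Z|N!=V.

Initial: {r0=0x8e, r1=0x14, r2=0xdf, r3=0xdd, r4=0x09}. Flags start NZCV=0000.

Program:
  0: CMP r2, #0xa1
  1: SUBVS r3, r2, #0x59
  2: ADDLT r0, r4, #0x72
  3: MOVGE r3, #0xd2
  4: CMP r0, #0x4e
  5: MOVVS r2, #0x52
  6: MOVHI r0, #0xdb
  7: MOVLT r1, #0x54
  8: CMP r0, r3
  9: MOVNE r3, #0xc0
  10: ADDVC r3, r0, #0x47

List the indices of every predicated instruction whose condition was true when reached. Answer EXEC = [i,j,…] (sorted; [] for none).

[0] flags=0010 → (cmp)
[1] flags=0010 VS?F → skip
[2] flags=0010 LT?F → skip
[3] flags=0010 GE?T → r3=0xd2
[4] flags=0011 → (cmp)
[5] flags=0011 VS?T → r2=0x52
[6] flags=0011 HI?T → r0=0xdb
[7] flags=0011 LT?T → r1=0x54
[8] flags=0010 → (cmp)
[9] flags=0010 NE?T → r3=0xc0
[10] flags=0010 VC?T → r3=0x22

EXEC = [3,5,6,7,9,10]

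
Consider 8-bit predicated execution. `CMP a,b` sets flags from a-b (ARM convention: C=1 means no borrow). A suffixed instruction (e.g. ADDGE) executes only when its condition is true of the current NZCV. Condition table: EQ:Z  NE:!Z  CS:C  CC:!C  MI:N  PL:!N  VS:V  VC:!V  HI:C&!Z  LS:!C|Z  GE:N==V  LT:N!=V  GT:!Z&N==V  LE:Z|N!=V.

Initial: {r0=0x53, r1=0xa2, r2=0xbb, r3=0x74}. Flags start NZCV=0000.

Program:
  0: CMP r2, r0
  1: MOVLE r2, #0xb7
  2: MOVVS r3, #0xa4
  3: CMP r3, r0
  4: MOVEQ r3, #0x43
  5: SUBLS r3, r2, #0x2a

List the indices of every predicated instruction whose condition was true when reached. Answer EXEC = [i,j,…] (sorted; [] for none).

[0] flags=0011 → (cmp)
[1] flags=0011 LE?T → r2=0xb7
[2] flags=0011 VS?T → r3=0xa4
[3] flags=0011 → (cmp)
[4] flags=0011 EQ?F → skip
[5] flags=0011 LS?F → skip

EXEC = [1,2]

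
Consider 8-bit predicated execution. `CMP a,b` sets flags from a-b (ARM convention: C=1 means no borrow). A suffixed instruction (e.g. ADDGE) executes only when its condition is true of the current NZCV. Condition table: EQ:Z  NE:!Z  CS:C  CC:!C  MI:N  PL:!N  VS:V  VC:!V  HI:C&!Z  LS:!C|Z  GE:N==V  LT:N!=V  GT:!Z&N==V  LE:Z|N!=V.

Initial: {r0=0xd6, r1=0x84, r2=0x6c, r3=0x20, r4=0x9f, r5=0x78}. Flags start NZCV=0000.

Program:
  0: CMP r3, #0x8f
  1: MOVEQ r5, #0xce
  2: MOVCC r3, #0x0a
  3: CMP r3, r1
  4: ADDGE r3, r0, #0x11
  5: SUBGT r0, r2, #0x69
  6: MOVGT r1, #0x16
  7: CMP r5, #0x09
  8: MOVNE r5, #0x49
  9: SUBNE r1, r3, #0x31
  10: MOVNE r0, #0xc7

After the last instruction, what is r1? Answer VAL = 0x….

0: ✓ CMP  NZCV=1001
1: · MOVEQ
2: ✓ MOVCC  r3←0x0a
3: ✓ CMP  NZCV=1001
4: ✓ ADDGE  r3←0xe7
5: ✓ SUBGT  r0←0x03
6: ✓ MOVGT  r1←0x16
7: ✓ CMP  NZCV=0010
8: ✓ MOVNE  r5←0x49
9: ✓ SUBNE  r1←0xb6
10: ✓ MOVNE  r0←0xc7

VAL = 0xb6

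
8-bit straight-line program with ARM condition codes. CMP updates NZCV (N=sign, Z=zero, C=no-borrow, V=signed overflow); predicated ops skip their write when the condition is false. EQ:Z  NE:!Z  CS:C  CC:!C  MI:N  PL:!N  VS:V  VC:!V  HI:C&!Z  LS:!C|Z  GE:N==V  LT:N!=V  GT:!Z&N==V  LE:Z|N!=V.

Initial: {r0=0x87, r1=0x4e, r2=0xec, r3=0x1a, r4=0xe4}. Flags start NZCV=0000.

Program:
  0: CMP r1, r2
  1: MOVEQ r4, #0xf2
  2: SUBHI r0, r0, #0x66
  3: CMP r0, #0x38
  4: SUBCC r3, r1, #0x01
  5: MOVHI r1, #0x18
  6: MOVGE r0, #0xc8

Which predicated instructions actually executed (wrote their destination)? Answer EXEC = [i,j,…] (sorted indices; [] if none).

[0] flags=0000 → (cmp)
[1] flags=0000 EQ?F → skip
[2] flags=0000 HI?F → skip
[3] flags=0011 → (cmp)
[4] flags=0011 CC?F → skip
[5] flags=0011 HI?T → r1=0x18
[6] flags=0011 GE?F → skip

EXEC = [5]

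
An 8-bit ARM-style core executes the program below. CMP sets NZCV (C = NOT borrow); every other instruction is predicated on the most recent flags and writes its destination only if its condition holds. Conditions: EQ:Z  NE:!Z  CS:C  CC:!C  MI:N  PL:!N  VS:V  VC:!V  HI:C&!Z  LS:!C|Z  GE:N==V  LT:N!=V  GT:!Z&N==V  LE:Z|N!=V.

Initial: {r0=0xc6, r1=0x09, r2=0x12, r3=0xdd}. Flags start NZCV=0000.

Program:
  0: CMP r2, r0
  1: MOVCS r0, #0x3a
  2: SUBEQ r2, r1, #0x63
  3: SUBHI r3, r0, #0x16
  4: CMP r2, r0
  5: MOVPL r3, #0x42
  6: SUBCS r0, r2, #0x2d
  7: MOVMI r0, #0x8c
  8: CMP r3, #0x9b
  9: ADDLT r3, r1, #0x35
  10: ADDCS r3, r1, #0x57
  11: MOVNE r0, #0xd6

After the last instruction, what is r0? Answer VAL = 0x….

VAL = 0xd6

[0] flags=0000 → (cmp)
[1] flags=0000 CS?F → skip
[2] flags=0000 EQ?F → skip
[3] flags=0000 HI?F → skip
[4] flags=0000 → (cmp)
[5] flags=0000 PL?T → r3=0x42
[6] flags=0000 CS?F → skip
[7] flags=0000 MI?F → skip
[8] flags=1001 → (cmp)
[9] flags=1001 LT?F → skip
[10] flags=1001 CS?F → skip
[11] flags=1001 NE?T → r0=0xd6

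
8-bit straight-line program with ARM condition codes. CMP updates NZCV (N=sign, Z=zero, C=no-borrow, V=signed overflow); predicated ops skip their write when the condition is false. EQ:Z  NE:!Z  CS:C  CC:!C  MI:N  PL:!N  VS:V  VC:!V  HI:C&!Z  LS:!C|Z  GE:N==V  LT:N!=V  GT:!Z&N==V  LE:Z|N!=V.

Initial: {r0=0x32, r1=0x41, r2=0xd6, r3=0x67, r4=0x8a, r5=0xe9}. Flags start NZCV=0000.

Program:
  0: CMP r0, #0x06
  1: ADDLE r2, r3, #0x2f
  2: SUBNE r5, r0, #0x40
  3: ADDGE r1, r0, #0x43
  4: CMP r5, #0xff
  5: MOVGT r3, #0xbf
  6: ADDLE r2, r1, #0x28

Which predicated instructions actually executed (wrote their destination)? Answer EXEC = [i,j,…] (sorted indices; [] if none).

EXEC = [2,3,6]

[0] flags=0010 → (cmp)
[1] flags=0010 LE?F → skip
[2] flags=0010 NE?T → r5=0xf2
[3] flags=0010 GE?T → r1=0x75
[4] flags=1000 → (cmp)
[5] flags=1000 GT?F → skip
[6] flags=1000 LE?T → r2=0x9d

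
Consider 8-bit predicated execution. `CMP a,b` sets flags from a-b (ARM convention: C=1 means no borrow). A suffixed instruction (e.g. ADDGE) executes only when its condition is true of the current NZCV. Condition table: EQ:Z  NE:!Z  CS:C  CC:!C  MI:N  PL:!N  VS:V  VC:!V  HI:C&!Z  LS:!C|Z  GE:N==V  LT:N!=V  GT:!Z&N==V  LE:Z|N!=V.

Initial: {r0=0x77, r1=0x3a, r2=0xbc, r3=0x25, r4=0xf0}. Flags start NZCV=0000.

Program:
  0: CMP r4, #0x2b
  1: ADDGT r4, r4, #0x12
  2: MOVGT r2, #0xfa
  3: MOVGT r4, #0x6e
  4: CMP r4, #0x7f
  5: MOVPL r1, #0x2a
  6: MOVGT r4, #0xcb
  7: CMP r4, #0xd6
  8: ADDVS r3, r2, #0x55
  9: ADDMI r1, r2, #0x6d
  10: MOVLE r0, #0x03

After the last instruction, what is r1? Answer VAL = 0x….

[0] flags=1010 → (cmp)
[1] flags=1010 GT?F → skip
[2] flags=1010 GT?F → skip
[3] flags=1010 GT?F → skip
[4] flags=0011 → (cmp)
[5] flags=0011 PL?T → r1=0x2a
[6] flags=0011 GT?F → skip
[7] flags=0010 → (cmp)
[8] flags=0010 VS?F → skip
[9] flags=0010 MI?F → skip
[10] flags=0010 LE?F → skip

VAL = 0x2a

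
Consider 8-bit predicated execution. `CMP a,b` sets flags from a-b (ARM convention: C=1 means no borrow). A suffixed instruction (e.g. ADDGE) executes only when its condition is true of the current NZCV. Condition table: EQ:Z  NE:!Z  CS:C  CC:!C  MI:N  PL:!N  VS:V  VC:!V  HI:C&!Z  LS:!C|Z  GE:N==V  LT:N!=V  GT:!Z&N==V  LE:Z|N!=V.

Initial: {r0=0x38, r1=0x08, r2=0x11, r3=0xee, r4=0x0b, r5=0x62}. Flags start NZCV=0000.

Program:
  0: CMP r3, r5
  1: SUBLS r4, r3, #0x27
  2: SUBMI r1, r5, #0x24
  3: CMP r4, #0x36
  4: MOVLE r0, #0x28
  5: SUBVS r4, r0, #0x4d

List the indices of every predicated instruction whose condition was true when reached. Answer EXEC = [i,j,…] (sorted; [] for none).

EXEC = [2,4]

0: ✓ CMP  NZCV=1010
1: · SUBLS
2: ✓ SUBMI  r1←0x3e
3: ✓ CMP  NZCV=1000
4: ✓ MOVLE  r0←0x28
5: · SUBVS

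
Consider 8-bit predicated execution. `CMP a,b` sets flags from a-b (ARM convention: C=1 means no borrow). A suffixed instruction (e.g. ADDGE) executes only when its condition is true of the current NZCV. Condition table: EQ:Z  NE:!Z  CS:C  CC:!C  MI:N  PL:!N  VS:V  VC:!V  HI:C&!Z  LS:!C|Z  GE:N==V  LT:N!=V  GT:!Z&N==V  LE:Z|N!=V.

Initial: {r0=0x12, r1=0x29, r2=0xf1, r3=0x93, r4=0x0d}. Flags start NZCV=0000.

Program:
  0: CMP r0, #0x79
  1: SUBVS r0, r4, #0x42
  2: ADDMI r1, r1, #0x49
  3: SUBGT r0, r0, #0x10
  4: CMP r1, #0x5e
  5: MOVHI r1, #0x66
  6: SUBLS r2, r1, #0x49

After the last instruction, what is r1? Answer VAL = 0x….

VAL = 0x66

0: ✓ CMP  NZCV=1000
1: · SUBVS
2: ✓ ADDMI  r1←0x72
3: · SUBGT
4: ✓ CMP  NZCV=0010
5: ✓ MOVHI  r1←0x66
6: · SUBLS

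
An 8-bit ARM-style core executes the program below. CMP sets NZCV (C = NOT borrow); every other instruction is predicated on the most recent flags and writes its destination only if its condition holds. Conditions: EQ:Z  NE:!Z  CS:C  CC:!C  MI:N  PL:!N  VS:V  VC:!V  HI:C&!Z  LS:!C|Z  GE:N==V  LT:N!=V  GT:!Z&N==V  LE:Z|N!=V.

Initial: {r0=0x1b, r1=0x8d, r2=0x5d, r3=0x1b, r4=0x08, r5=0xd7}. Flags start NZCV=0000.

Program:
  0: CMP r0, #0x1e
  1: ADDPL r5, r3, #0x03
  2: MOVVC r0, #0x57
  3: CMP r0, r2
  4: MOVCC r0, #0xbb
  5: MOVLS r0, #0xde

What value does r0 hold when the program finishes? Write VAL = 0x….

0: ✓ CMP  NZCV=1000
1: · ADDPL
2: ✓ MOVVC  r0←0x57
3: ✓ CMP  NZCV=1000
4: ✓ MOVCC  r0←0xbb
5: ✓ MOVLS  r0←0xde

VAL = 0xde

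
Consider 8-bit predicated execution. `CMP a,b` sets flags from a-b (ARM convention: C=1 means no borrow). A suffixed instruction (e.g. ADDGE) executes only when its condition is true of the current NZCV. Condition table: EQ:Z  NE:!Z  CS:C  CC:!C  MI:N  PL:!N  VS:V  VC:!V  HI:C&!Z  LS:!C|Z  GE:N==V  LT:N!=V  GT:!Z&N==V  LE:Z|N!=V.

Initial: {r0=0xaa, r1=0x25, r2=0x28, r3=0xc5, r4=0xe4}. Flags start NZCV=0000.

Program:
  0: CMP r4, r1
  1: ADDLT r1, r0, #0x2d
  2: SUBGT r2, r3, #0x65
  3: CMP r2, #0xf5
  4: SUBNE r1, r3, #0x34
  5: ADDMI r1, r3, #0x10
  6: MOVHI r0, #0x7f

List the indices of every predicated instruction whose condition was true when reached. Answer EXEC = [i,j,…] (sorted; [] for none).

[0] flags=1010 → (cmp)
[1] flags=1010 LT?T → r1=0xd7
[2] flags=1010 GT?F → skip
[3] flags=0000 → (cmp)
[4] flags=0000 NE?T → r1=0x91
[5] flags=0000 MI?F → skip
[6] flags=0000 HI?F → skip

EXEC = [1,4]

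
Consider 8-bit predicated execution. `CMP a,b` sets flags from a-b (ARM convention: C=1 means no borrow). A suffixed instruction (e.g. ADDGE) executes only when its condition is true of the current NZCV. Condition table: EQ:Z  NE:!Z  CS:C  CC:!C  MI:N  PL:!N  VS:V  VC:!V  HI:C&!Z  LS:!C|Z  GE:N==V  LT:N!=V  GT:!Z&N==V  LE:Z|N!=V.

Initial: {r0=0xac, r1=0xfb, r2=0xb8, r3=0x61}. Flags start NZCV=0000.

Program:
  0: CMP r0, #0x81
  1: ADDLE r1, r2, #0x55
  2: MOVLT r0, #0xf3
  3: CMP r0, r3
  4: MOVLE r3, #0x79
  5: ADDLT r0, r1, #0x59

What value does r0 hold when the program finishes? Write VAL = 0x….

0: ✓ CMP  NZCV=0010
1: · ADDLE
2: · MOVLT
3: ✓ CMP  NZCV=0011
4: ✓ MOVLE  r3←0x79
5: ✓ ADDLT  r0←0x54

VAL = 0x54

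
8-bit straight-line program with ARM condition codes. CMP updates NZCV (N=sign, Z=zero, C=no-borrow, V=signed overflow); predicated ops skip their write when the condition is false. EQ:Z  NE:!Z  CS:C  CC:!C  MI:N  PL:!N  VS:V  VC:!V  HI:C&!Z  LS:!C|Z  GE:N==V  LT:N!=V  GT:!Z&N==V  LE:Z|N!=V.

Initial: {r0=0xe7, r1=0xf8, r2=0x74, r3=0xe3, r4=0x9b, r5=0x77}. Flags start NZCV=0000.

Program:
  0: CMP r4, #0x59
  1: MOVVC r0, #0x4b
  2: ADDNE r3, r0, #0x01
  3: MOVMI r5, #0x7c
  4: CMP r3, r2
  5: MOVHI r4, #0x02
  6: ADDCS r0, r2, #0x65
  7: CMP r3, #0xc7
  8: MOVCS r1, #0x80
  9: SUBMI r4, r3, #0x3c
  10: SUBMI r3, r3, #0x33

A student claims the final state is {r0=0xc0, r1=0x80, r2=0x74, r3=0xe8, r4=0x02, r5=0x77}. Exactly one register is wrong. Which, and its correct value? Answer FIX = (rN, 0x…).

0: ✓ CMP  NZCV=0011
1: · MOVVC
2: ✓ ADDNE  r3←0xe8
3: · MOVMI
4: ✓ CMP  NZCV=0011
5: ✓ MOVHI  r4←0x02
6: ✓ ADDCS  r0←0xd9
7: ✓ CMP  NZCV=0010
8: ✓ MOVCS  r1←0x80
9: · SUBMI
10: · SUBMI

FIX = (r0, 0xd9)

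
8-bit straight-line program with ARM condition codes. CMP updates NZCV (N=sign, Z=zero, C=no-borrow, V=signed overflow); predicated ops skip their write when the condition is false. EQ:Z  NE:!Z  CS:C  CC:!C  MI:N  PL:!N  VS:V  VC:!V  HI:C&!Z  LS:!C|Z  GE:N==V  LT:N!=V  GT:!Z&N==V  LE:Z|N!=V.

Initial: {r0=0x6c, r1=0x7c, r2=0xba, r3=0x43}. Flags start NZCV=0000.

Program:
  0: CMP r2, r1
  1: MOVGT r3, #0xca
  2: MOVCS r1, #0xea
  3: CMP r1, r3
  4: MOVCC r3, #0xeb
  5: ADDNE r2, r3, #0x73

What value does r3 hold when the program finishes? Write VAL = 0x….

0: ✓ CMP  NZCV=0011
1: · MOVGT
2: ✓ MOVCS  r1←0xea
3: ✓ CMP  NZCV=1010
4: · MOVCC
5: ✓ ADDNE  r2←0xb6

VAL = 0x43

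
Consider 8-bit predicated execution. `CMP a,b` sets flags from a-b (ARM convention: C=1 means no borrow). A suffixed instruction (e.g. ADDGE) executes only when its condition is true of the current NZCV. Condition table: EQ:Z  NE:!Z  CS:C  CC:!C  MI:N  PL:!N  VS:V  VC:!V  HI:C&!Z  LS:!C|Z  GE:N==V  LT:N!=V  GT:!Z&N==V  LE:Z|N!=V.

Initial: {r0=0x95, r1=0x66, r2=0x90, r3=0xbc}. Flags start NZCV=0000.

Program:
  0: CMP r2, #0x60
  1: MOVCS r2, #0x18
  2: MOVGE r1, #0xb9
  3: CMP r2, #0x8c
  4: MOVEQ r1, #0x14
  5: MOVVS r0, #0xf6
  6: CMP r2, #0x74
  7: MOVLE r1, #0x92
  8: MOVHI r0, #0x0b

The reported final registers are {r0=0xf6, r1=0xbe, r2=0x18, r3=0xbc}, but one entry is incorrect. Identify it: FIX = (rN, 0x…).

FIX = (r1, 0x92)

0: ✓ CMP  NZCV=0011
1: ✓ MOVCS  r2←0x18
2: · MOVGE
3: ✓ CMP  NZCV=1001
4: · MOVEQ
5: ✓ MOVVS  r0←0xf6
6: ✓ CMP  NZCV=1000
7: ✓ MOVLE  r1←0x92
8: · MOVHI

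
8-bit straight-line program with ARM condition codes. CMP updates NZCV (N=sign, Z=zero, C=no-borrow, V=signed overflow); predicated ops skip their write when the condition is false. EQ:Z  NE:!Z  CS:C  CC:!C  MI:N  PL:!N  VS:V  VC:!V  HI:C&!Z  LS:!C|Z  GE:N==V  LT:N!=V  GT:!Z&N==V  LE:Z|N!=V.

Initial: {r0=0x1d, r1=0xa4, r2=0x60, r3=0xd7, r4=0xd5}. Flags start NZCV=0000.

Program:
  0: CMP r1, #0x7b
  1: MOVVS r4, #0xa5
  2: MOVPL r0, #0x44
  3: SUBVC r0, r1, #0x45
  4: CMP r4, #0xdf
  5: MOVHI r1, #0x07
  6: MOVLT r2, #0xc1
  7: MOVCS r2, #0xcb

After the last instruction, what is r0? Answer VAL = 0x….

VAL = 0x44

0: ✓ CMP  NZCV=0011
1: ✓ MOVVS  r4←0xa5
2: ✓ MOVPL  r0←0x44
3: · SUBVC
4: ✓ CMP  NZCV=1000
5: · MOVHI
6: ✓ MOVLT  r2←0xc1
7: · MOVCS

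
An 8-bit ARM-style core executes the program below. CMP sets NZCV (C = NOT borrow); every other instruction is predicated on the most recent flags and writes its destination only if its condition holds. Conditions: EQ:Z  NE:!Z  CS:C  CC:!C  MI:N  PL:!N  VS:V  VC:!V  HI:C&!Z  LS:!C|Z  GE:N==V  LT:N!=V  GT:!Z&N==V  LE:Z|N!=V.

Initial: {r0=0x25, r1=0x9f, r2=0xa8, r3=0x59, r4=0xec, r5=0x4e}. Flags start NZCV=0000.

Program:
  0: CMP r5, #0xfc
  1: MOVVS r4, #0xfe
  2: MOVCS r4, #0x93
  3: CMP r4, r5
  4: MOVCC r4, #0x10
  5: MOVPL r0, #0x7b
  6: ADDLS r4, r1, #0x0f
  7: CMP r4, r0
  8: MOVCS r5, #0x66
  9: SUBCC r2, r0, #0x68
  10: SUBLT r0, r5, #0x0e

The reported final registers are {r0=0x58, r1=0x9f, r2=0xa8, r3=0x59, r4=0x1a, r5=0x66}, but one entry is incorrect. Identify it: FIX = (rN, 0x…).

0: ✓ CMP  NZCV=0000
1: · MOVVS
2: · MOVCS
3: ✓ CMP  NZCV=1010
4: · MOVCC
5: · MOVPL
6: · ADDLS
7: ✓ CMP  NZCV=1010
8: ✓ MOVCS  r5←0x66
9: · SUBCC
10: ✓ SUBLT  r0←0x58

FIX = (r4, 0xec)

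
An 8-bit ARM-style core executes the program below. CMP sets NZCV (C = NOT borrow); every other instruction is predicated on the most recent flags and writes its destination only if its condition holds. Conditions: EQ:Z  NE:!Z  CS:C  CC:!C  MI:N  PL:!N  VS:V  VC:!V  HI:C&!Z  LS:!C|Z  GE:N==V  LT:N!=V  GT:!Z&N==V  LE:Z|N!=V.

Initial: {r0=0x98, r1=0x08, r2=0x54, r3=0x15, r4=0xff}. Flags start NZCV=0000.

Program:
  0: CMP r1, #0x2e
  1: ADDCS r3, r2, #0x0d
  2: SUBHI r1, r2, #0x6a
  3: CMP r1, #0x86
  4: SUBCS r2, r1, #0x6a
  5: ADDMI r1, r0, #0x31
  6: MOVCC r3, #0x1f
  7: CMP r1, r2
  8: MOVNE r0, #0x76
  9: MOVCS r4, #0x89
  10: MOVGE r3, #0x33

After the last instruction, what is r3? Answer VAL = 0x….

VAL = 0x1f

0: ✓ CMP  NZCV=1000
1: · ADDCS
2: · SUBHI
3: ✓ CMP  NZCV=1001
4: · SUBCS
5: ✓ ADDMI  r1←0xc9
6: ✓ MOVCC  r3←0x1f
7: ✓ CMP  NZCV=0011
8: ✓ MOVNE  r0←0x76
9: ✓ MOVCS  r4←0x89
10: · MOVGE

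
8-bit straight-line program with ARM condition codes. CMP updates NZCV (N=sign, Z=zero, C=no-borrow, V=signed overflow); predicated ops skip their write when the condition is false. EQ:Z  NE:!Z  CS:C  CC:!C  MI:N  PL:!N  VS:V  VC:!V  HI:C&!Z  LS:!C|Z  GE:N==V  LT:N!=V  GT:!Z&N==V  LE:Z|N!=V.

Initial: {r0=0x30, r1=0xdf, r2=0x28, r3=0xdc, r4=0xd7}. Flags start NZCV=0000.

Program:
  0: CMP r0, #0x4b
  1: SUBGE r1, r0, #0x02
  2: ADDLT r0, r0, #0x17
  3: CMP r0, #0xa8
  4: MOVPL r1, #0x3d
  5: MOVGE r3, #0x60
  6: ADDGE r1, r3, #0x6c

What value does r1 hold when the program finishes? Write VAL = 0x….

0: ✓ CMP  NZCV=1000
1: · SUBGE
2: ✓ ADDLT  r0←0x47
3: ✓ CMP  NZCV=1001
4: · MOVPL
5: ✓ MOVGE  r3←0x60
6: ✓ ADDGE  r1←0xcc

VAL = 0xcc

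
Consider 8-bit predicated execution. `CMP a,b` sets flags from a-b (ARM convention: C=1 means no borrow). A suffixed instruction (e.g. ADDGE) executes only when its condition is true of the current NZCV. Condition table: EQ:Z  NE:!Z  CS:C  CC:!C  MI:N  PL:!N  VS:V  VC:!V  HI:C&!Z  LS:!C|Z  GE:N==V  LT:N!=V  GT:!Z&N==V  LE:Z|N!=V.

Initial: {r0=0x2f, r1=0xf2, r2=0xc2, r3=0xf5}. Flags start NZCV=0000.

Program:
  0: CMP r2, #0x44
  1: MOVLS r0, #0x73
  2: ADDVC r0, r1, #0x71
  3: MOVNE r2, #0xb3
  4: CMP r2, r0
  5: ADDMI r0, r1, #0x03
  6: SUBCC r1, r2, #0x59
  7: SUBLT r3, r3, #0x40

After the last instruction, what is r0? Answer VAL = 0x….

VAL = 0xf5

0: ✓ CMP  NZCV=0011
1: · MOVLS
2: · ADDVC
3: ✓ MOVNE  r2←0xb3
4: ✓ CMP  NZCV=1010
5: ✓ ADDMI  r0←0xf5
6: · SUBCC
7: ✓ SUBLT  r3←0xb5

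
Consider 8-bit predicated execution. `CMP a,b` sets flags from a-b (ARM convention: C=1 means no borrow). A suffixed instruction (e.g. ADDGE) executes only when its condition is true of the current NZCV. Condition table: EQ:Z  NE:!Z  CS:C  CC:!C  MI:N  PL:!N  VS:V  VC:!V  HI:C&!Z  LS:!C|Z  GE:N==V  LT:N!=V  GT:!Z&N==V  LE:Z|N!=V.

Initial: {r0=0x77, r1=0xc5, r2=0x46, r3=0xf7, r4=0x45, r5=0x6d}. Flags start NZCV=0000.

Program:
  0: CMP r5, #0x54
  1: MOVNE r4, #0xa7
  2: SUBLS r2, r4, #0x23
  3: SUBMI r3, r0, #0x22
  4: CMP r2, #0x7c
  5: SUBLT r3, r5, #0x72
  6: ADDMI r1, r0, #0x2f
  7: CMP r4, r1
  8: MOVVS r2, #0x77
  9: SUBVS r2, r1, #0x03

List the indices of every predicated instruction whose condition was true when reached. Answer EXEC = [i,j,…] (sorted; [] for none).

EXEC = [1,5,6]

[0] flags=0010 → (cmp)
[1] flags=0010 NE?T → r4=0xa7
[2] flags=0010 LS?F → skip
[3] flags=0010 MI?F → skip
[4] flags=1000 → (cmp)
[5] flags=1000 LT?T → r3=0xfb
[6] flags=1000 MI?T → r1=0xa6
[7] flags=0010 → (cmp)
[8] flags=0010 VS?F → skip
[9] flags=0010 VS?F → skip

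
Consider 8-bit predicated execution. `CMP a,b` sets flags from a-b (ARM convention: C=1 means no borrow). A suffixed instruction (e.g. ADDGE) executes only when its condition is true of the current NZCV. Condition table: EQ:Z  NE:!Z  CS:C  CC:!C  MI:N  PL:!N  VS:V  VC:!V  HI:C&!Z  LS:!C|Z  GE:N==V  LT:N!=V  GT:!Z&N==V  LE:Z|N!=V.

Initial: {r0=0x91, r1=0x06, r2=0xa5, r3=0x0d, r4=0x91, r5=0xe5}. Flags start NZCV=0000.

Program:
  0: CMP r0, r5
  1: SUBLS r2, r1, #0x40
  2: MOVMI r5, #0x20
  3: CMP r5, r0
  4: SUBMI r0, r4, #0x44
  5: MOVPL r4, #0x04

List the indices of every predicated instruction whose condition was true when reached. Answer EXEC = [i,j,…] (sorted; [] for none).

EXEC = [1,2,4]

0: ✓ CMP  NZCV=1000
1: ✓ SUBLS  r2←0xc6
2: ✓ MOVMI  r5←0x20
3: ✓ CMP  NZCV=1001
4: ✓ SUBMI  r0←0x4d
5: · MOVPL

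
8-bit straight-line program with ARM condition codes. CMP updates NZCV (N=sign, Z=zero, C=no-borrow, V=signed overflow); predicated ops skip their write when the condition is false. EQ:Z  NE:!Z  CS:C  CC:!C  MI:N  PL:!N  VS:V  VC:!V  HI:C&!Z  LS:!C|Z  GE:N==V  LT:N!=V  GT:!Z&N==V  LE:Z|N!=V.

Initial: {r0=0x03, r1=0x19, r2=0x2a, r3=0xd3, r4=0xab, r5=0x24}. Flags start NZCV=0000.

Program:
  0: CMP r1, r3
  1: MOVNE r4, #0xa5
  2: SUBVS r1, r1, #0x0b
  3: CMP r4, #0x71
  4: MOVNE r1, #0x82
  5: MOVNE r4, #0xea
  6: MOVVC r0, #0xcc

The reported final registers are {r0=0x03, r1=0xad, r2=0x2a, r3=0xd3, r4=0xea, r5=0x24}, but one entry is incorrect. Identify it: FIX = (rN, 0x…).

FIX = (r1, 0x82)

0: ✓ CMP  NZCV=0000
1: ✓ MOVNE  r4←0xa5
2: · SUBVS
3: ✓ CMP  NZCV=0011
4: ✓ MOVNE  r1←0x82
5: ✓ MOVNE  r4←0xea
6: · MOVVC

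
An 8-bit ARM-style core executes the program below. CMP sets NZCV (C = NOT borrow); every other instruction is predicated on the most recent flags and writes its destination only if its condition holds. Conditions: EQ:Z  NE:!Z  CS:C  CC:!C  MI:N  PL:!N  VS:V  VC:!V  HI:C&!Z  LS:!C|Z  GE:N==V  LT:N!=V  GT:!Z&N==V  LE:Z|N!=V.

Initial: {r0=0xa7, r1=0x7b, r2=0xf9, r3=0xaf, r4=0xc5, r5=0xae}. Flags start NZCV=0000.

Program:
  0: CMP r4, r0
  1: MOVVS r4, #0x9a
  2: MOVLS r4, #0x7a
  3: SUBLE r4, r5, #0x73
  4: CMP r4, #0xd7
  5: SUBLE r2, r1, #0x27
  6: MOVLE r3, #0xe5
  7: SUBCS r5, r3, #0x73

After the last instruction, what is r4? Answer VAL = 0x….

0: ✓ CMP  NZCV=0010
1: · MOVVS
2: · MOVLS
3: · SUBLE
4: ✓ CMP  NZCV=1000
5: ✓ SUBLE  r2←0x54
6: ✓ MOVLE  r3←0xe5
7: · SUBCS

VAL = 0xc5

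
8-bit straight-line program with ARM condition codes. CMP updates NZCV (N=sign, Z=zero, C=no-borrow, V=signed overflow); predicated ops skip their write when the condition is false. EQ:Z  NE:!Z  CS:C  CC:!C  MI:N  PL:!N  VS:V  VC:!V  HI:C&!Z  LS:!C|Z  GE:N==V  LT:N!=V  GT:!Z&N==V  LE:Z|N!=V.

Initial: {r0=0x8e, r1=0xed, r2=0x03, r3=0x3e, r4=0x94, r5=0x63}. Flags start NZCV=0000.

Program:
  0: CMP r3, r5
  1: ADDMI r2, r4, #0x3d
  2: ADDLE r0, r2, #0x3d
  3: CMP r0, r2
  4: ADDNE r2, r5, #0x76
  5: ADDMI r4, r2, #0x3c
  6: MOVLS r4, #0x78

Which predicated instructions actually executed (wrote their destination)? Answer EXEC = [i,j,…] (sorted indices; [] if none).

EXEC = [1,2,4,6]

[0] flags=1000 → (cmp)
[1] flags=1000 MI?T → r2=0xd1
[2] flags=1000 LE?T → r0=0x0e
[3] flags=0000 → (cmp)
[4] flags=0000 NE?T → r2=0xd9
[5] flags=0000 MI?F → skip
[6] flags=0000 LS?T → r4=0x78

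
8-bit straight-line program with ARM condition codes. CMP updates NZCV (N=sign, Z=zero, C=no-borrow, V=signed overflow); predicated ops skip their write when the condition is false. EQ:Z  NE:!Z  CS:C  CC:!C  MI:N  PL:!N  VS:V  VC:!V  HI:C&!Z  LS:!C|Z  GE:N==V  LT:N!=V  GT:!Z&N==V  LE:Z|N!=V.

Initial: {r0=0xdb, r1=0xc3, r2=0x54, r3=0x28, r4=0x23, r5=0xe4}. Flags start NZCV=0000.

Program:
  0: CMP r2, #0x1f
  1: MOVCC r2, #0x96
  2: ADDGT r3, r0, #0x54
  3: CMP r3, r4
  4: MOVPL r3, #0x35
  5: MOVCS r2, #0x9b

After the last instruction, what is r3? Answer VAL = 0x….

[0] flags=0010 → (cmp)
[1] flags=0010 CC?F → skip
[2] flags=0010 GT?T → r3=0x2f
[3] flags=0010 → (cmp)
[4] flags=0010 PL?T → r3=0x35
[5] flags=0010 CS?T → r2=0x9b

VAL = 0x35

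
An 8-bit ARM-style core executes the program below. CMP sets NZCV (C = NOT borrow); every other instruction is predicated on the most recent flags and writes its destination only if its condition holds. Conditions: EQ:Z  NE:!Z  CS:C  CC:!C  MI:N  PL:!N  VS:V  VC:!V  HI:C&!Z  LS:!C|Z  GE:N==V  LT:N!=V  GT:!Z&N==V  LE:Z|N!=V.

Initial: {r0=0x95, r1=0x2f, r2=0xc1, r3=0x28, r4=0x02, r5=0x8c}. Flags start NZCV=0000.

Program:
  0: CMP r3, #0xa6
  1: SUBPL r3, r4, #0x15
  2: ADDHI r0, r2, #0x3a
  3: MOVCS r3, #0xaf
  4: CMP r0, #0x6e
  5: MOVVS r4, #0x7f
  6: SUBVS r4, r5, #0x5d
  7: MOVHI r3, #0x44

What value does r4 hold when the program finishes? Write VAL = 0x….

VAL = 0x2f

0: ✓ CMP  NZCV=1001
1: · SUBPL
2: · ADDHI
3: · MOVCS
4: ✓ CMP  NZCV=0011
5: ✓ MOVVS  r4←0x7f
6: ✓ SUBVS  r4←0x2f
7: ✓ MOVHI  r3←0x44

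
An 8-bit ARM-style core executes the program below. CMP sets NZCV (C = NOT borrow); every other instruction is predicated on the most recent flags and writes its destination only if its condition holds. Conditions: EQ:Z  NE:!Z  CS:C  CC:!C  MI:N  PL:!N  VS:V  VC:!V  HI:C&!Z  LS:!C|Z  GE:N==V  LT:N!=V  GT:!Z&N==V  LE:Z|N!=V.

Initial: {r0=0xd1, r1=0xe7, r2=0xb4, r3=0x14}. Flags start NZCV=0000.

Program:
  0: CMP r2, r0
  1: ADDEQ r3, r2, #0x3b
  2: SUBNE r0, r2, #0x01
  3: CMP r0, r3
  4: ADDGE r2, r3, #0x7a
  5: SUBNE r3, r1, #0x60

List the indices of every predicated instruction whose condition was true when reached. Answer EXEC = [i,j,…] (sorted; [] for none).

[0] flags=1000 → (cmp)
[1] flags=1000 EQ?F → skip
[2] flags=1000 NE?T → r0=0xb3
[3] flags=1010 → (cmp)
[4] flags=1010 GE?F → skip
[5] flags=1010 NE?T → r3=0x87

EXEC = [2,5]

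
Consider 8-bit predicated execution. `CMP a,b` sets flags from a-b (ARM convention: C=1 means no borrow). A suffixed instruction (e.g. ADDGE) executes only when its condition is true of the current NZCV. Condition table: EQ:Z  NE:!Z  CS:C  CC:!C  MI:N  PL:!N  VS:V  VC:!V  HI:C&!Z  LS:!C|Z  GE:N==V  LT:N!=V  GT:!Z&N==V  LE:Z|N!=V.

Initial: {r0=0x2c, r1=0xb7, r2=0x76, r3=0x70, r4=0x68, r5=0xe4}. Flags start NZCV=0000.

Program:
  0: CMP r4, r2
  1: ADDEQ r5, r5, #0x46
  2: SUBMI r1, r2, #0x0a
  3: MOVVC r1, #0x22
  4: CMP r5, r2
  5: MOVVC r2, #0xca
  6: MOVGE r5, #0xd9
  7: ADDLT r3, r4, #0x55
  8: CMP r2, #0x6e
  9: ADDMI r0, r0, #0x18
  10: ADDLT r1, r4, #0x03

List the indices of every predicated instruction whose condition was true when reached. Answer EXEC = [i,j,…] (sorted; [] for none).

EXEC = [2,3,7]

0: ✓ CMP  NZCV=1000
1: · ADDEQ
2: ✓ SUBMI  r1←0x6c
3: ✓ MOVVC  r1←0x22
4: ✓ CMP  NZCV=0011
5: · MOVVC
6: · MOVGE
7: ✓ ADDLT  r3←0xbd
8: ✓ CMP  NZCV=0010
9: · ADDMI
10: · ADDLT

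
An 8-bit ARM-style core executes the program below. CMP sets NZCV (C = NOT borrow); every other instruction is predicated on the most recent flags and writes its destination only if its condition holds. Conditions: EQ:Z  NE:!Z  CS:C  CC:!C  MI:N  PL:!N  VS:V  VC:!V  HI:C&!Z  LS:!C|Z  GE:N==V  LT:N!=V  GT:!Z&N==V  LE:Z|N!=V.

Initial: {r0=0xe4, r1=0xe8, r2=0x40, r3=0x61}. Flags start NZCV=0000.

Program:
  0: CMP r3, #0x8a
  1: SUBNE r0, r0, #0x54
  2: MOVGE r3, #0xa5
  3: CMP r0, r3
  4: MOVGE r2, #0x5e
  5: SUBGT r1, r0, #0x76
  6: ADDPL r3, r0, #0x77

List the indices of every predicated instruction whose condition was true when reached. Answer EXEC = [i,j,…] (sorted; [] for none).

EXEC = [1,2]

[0] flags=1001 → (cmp)
[1] flags=1001 NE?T → r0=0x90
[2] flags=1001 GE?T → r3=0xa5
[3] flags=1000 → (cmp)
[4] flags=1000 GE?F → skip
[5] flags=1000 GT?F → skip
[6] flags=1000 PL?F → skip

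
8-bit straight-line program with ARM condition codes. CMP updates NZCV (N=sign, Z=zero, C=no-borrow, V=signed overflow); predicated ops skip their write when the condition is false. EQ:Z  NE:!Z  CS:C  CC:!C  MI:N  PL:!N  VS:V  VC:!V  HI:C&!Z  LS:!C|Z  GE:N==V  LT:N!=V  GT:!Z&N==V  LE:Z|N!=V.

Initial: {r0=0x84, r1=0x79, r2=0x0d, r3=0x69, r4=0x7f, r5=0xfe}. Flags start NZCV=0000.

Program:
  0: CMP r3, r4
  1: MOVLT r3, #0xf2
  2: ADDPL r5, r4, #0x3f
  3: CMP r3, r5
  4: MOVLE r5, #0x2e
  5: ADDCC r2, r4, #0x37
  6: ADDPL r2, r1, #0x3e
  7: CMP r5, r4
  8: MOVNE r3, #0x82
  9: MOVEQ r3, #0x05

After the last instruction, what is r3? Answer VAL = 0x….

0: ✓ CMP  NZCV=1000
1: ✓ MOVLT  r3←0xf2
2: · ADDPL
3: ✓ CMP  NZCV=1000
4: ✓ MOVLE  r5←0x2e
5: ✓ ADDCC  r2←0xb6
6: · ADDPL
7: ✓ CMP  NZCV=1000
8: ✓ MOVNE  r3←0x82
9: · MOVEQ

VAL = 0x82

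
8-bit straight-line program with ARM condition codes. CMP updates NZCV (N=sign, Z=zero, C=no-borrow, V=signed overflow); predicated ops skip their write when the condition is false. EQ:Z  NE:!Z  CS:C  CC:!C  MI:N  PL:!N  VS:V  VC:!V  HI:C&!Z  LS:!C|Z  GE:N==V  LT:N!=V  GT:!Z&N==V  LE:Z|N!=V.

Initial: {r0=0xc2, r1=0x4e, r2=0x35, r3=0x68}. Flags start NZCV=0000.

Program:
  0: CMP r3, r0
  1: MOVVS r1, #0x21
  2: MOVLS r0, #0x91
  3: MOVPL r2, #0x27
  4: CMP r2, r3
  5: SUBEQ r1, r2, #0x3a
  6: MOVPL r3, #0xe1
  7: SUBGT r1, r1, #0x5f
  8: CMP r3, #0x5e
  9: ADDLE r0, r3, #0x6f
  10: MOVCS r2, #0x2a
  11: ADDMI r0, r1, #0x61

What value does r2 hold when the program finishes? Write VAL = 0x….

VAL = 0x2a

[0] flags=1001 → (cmp)
[1] flags=1001 VS?T → r1=0x21
[2] flags=1001 LS?T → r0=0x91
[3] flags=1001 PL?F → skip
[4] flags=1000 → (cmp)
[5] flags=1000 EQ?F → skip
[6] flags=1000 PL?F → skip
[7] flags=1000 GT?F → skip
[8] flags=0010 → (cmp)
[9] flags=0010 LE?F → skip
[10] flags=0010 CS?T → r2=0x2a
[11] flags=0010 MI?F → skip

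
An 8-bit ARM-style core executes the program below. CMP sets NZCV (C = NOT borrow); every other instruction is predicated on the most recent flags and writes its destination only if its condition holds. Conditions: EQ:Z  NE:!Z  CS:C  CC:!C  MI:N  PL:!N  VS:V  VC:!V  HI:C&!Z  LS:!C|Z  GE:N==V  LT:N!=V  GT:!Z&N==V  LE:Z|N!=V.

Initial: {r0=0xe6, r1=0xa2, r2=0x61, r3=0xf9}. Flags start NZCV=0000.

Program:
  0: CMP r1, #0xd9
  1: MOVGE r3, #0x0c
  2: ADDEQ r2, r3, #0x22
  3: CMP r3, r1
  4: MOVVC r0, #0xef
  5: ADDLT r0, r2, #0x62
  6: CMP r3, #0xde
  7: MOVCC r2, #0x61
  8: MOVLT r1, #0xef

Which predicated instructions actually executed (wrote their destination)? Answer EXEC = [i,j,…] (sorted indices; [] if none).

[0] flags=1000 → (cmp)
[1] flags=1000 GE?F → skip
[2] flags=1000 EQ?F → skip
[3] flags=0010 → (cmp)
[4] flags=0010 VC?T → r0=0xef
[5] flags=0010 LT?F → skip
[6] flags=0010 → (cmp)
[7] flags=0010 CC?F → skip
[8] flags=0010 LT?F → skip

EXEC = [4]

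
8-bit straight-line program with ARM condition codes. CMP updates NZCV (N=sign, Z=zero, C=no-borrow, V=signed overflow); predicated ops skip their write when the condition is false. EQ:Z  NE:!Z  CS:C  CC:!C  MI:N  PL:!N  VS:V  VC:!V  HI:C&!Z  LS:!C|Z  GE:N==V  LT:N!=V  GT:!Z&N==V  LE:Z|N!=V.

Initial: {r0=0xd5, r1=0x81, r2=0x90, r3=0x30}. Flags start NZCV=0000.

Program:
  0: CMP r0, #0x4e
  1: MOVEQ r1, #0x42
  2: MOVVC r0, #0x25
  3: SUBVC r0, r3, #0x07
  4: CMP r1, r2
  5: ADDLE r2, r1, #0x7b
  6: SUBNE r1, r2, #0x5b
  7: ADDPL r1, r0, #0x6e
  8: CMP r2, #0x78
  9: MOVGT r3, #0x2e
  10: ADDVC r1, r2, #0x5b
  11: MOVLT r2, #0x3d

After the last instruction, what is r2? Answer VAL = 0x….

[0] flags=1010 → (cmp)
[1] flags=1010 EQ?F → skip
[2] flags=1010 VC?T → r0=0x25
[3] flags=1010 VC?T → r0=0x29
[4] flags=1000 → (cmp)
[5] flags=1000 LE?T → r2=0xfc
[6] flags=1000 NE?T → r1=0xa1
[7] flags=1000 PL?F → skip
[8] flags=1010 → (cmp)
[9] flags=1010 GT?F → skip
[10] flags=1010 VC?T → r1=0x57
[11] flags=1010 LT?T → r2=0x3d

VAL = 0x3d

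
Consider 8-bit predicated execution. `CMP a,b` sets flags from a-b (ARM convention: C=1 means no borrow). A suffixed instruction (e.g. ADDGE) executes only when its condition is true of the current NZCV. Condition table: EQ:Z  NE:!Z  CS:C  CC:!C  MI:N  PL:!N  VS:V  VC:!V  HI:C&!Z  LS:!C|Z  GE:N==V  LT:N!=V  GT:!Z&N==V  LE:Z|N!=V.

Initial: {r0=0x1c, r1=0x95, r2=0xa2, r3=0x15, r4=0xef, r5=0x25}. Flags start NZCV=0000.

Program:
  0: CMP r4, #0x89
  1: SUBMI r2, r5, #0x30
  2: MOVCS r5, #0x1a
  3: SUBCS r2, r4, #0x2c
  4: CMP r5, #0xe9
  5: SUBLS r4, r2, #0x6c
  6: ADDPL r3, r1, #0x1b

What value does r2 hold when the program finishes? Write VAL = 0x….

0: ✓ CMP  NZCV=0010
1: · SUBMI
2: ✓ MOVCS  r5←0x1a
3: ✓ SUBCS  r2←0xc3
4: ✓ CMP  NZCV=0000
5: ✓ SUBLS  r4←0x57
6: ✓ ADDPL  r3←0xb0

VAL = 0xc3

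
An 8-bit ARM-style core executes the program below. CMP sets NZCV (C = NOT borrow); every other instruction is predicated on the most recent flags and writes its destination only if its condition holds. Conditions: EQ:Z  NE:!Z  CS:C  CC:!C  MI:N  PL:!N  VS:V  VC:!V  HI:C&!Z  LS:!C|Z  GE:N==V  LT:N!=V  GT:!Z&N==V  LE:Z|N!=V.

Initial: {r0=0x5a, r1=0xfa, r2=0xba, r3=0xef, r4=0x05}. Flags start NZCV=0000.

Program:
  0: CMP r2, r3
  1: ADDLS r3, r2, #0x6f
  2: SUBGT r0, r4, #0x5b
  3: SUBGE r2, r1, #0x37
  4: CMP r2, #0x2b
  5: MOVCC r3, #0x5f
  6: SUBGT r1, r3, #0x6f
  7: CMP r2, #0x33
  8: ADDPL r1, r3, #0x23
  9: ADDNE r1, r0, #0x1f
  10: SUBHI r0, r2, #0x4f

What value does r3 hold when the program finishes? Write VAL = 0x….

[0] flags=1000 → (cmp)
[1] flags=1000 LS?T → r3=0x29
[2] flags=1000 GT?F → skip
[3] flags=1000 GE?F → skip
[4] flags=1010 → (cmp)
[5] flags=1010 CC?F → skip
[6] flags=1010 GT?F → skip
[7] flags=1010 → (cmp)
[8] flags=1010 PL?F → skip
[9] flags=1010 NE?T → r1=0x79
[10] flags=1010 HI?T → r0=0x6b

VAL = 0x29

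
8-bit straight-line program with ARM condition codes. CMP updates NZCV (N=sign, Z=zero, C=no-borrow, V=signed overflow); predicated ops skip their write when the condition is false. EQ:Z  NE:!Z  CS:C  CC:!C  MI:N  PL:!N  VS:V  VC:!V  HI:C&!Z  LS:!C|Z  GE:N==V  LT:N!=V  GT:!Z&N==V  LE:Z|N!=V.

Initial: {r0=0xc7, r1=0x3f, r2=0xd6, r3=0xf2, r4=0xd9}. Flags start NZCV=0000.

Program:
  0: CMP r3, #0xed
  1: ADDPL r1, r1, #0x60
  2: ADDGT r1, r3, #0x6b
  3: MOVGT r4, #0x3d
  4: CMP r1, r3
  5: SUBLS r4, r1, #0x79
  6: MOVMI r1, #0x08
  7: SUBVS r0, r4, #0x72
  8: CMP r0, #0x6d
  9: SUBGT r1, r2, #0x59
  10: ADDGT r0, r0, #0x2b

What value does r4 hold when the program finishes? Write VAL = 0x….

[0] flags=0010 → (cmp)
[1] flags=0010 PL?T → r1=0x9f
[2] flags=0010 GT?T → r1=0x5d
[3] flags=0010 GT?T → r4=0x3d
[4] flags=0000 → (cmp)
[5] flags=0000 LS?T → r4=0xe4
[6] flags=0000 MI?F → skip
[7] flags=0000 VS?F → skip
[8] flags=0011 → (cmp)
[9] flags=0011 GT?F → skip
[10] flags=0011 GT?F → skip

VAL = 0xe4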